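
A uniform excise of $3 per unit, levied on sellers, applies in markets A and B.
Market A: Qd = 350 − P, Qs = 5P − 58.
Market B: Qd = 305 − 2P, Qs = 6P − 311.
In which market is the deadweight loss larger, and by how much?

Market A: pre-tax P* = $68, Q* = 282; post-tax Q = 279.5; deadweight loss = $3.75.
Market B: pre-tax P* = $77, Q* = 151; post-tax Q = 146.5; deadweight loss = $6.75.
Difference: $3.75 vs $6.75 → market B is larger by $3.

Market B, by $3.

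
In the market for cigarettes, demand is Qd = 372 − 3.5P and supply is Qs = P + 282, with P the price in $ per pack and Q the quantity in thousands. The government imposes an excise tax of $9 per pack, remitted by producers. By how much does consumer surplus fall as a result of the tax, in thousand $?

Before the tax: set 372 − 3.5P = P + 282 → P* = $20, Q* = 302.
With the tax collected from producers, supply shifts: Qs = (P − 9) + 282.
Solving gives Q = 295 with consumers paying $22 and producers receiving $13 (the $9 wedge).
ΔCS is the trapezoid between Q = 295 and Q = 302 of height $2: ½ · (302 + 295) · 2 = $597.

Consumer surplus falls by $597 thousand.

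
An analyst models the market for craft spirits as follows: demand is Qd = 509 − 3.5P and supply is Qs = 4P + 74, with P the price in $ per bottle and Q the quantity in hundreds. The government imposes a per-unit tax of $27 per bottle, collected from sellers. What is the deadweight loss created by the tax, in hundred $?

Deadweight loss = $680.4 hundred.

Without the tax, 509 − 3.5P = 4P + 74 gives 7.5P = 435, so P* = $58 and Q* = 306.
With the tax collected from sellers, supply shifts: Qs = 4(P − 27) + 74.
New equilibrium: consumers pay $72.4, sellers receive $45.4, Q = 255.6. (Wedge: Pb − Ps = 27.)
Quantity falls by |ΔQ| = |306 − 255.6| = 50.4.
DWL = ½ · t · |ΔQ| = ½ · 27 · 50.4 = $680.4.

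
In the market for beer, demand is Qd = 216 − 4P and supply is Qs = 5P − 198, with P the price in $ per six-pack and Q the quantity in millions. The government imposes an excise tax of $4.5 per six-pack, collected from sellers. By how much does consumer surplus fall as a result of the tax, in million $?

Consumer surplus falls by $67.5 million.

Before the tax: set 216 − 4P = 5P − 198 → P* = $46, Q* = 32.
With the tax collected from sellers, supply shifts: Qs = 5(P − 4.5) − 198.
Solving gives Q = 22 with buyers paying $48.5 and sellers receiving $44 (the $4.5 wedge).
ΔCS is the trapezoid between Q = 22 and Q = 32 of height $2.5: ½ · (32 + 22) · 2.5 = $67.5.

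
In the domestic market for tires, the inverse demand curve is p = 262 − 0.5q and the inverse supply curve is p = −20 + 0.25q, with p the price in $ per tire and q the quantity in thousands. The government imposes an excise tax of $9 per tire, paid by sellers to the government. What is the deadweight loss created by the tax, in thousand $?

Deadweight loss = $54 thousand.

Inverting to q(p) form: qd = 524 − 2p; qs = 4p + 80.
Before the tax: set 524 − 2p = 4p + 80 → p* = $74, q* = 376.
With the tax collected from sellers, supply shifts: qs = 4(p − 9) + 80.
Solving gives q = 364 with buyers paying $80 and sellers receiving $71 (the $9 wedge).
Quantity falls by |ΔQ| = |376 − 364| = 12.
DWL = ½ · t · |ΔQ| = ½ · 9 · 12 = $54.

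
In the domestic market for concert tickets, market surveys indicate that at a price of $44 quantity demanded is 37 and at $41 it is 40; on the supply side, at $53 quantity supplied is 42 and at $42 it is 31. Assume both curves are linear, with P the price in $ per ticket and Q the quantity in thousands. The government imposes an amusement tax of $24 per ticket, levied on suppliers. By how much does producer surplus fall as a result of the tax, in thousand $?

Demand slope: (40 − 37)/(41 − 44) = -1, so Qd = 81 − P.
Supply slope: (31 − 42)/(42 − 53) = 1, so Qs = P − 11.
Before the tax: set 81 − P = P − 11 → P* = $46, Q* = 35.
With the tax collected from suppliers, supply shifts: Qs = (P − 24) − 11.
Solving gives Q = 23 with buyers paying $58 and suppliers receiving $34 (the $24 wedge).
ΔPS is the trapezoid between Q = 23 and Q = 35 of height $12: ½ · (35 + 23) · 12 = $348.

Producer surplus falls by $348 thousand.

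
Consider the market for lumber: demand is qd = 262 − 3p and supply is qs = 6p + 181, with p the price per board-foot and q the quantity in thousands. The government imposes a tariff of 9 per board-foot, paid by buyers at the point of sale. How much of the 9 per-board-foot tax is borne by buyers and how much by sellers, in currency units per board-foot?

Without the tax, 262 − 3p = 6p + 181 gives 9p = 81, so p* = 9 and q* = 235.
With the tax collected from buyers, demand (in seller-price terms) shifts: qd = 262 − 3(p + 9).
New equilibrium: buyers pay 15, sellers receive 6, q = 217. (Wedge: pb − ps = 9.)
Burden on buyers: 6; on sellers: 3. (They sum to 9.)
The less price-elastic side of the market bears the larger share of a per-unit tax.

Buyers bear 6 per board-foot; sellers bear 3 per board-foot.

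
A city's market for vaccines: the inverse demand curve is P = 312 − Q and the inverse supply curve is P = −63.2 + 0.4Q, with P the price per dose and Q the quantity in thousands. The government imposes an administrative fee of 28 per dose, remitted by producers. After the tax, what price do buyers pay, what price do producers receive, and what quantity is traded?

Rewrite in direct form: Qd = 312 − P and Qs = 2.5P + 158.
Without the tax, 312 − P = 2.5P + 158 gives 3.5P = 154, so P* = 44 and Q* = 268.
With the tax collected from producers, supply shifts: Qs = 2.5(P − 28) + 158.
Solving gives Q = 248 with buyers paying 64 and producers receiving 36 (the 28 wedge).

Buyers pay 64; producers receive 36; quantity = 248.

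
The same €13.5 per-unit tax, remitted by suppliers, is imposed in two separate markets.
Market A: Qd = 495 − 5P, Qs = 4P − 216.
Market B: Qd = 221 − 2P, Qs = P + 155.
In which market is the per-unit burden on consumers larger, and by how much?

Market A: pre-tax P* = €79, Q* = 100; post-tax Q = 70; per-unit burden on consumers = €6.
Market B: pre-tax P* = €22, Q* = 177; post-tax Q = 168; per-unit burden on consumers = €4.5.
Difference: €6 vs €4.5 → market A is larger by €1.5.

Market A, by €1.5.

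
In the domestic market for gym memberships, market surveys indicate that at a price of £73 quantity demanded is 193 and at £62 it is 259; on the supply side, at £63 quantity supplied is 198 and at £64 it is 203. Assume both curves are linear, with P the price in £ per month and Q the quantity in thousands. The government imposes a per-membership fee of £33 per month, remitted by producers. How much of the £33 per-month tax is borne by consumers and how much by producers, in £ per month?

Consumers bear £15 per month; producers bear £18 per month.

Demand slope: (259 − 193)/(62 − 73) = -6, so Qd = 631 − 6P.
Supply slope: (203 − 198)/(64 − 63) = 5, so Qs = 5P − 117.
Before the tax: set 631 − 6P = 5P − 117 → P* = £68, Q* = 223.
With the tax collected from producers, supply shifts: Qs = 5(P − 33) − 117.
Solving gives Q = 133 with consumers paying £83 and producers receiving £50 (the £33 wedge).
Burden on consumers: £15; on producers: £18. (They sum to £33.)
The less price-elastic side of the market bears the larger share of a per-unit tax.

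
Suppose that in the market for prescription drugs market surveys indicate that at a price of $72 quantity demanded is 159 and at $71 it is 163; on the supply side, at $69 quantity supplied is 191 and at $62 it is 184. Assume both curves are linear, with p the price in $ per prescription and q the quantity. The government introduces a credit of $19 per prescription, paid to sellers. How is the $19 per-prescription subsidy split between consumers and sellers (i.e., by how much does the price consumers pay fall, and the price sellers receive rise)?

Demand slope: (163 − 159)/(71 − 72) = -4, so qd = 447 − 4p.
Supply slope: (184 − 191)/(62 − 69) = 1, so qs = p + 122.
Before the subsidy: set 447 − 4p = p + 122 → p* = $65, q* = 187.
With a per-unit subsidy paid to sellers, each receives p + 19 per unit sold, so supply becomes qs = (p + 19) + 122.
New equilibrium: consumers pay $61.2, sellers receive $80.2, q = 202.2. (Wedge: pb − ps = −19.)
Gain to consumers: $3.8; to sellers: $15.2. (They sum to $19.)

Consumers gain $3.8 per prescription; sellers gain $15.2 per prescription.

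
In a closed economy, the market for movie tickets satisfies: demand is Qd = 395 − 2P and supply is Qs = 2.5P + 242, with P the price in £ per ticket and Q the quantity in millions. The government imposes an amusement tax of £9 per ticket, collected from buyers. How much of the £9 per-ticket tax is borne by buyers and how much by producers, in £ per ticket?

Buyers bear £5 per ticket; producers bear £4 per ticket.

Before the tax: set 395 − 2P = 2.5P + 242 → P* = £34, Q* = 327.
With the tax collected from buyers, demand (in seller-price terms) shifts: Qd = 395 − 2(P + 9).
Solving gives Q = 317 with buyers paying £39 and producers receiving £30 (the £9 wedge).
Burden on buyers: £5; on producers: £4. (They sum to £9.)
The less price-elastic side of the market bears the larger share of a per-unit tax.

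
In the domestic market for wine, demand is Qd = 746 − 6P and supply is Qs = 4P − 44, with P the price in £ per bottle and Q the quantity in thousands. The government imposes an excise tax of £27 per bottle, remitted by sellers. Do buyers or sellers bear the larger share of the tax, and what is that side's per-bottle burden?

Without the tax, 746 − 6P = 4P − 44 gives 10P = 790, so P* = £79 and Q* = 272.
With the tax collected from sellers, supply shifts: Qs = 4(P − 27) − 44.
Solving gives Q = 207.2 with buyers paying £89.8 and sellers receiving £62.8 (the £27 wedge).
Per-bottle burden: buyers £10.8, sellers £16.2.
Sellers take the larger share because supply is less price-elastic here (demand slope 6 vs supply slope 4).
The less price-elastic side of the market bears the larger share of a per-unit tax.

Sellers bear the larger share: £16.2 per bottle.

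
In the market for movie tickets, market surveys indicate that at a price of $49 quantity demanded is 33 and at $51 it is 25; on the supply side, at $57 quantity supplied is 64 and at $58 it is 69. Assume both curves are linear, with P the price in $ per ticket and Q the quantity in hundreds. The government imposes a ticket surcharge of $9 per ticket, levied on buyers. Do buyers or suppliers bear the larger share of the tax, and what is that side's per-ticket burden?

Buyers bear the larger share: $5 per ticket.

Demand slope: (25 − 33)/(51 − 49) = -4, so Qd = 229 − 4P.
Supply slope: (69 − 64)/(58 − 57) = 5, so Qs = 5P − 221.
Before the tax: set 229 − 4P = 5P − 221 → P* = $50, Q* = 29.
With the tax collected from buyers, demand (in seller-price terms) shifts: Qd = 229 − 4(P + 9).
New equilibrium: buyers pay $55, suppliers receive $46, Q = 9. (Wedge: Pb − Ps = 9.)
Per-ticket burden: buyers $5, suppliers $4.
Buyers take the larger share because demand is less price-elastic here (demand slope 4 vs supply slope 5).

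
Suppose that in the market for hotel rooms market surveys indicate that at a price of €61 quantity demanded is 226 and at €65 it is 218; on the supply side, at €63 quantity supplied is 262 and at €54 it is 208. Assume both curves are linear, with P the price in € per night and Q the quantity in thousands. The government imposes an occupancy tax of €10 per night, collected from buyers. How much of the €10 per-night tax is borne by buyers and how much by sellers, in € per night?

Demand slope: (218 − 226)/(65 − 61) = -2, so Qd = 348 − 2P.
Supply slope: (208 − 262)/(54 − 63) = 6, so Qs = 6P − 116.
Without the tax, 348 − 2P = 6P − 116 gives 8P = 464, so P* = €58 and Q* = 232.
With the tax collected from buyers, demand (in seller-price terms) shifts: Qd = 348 − 2(P + 10).
Solving gives Q = 217 with buyers paying €65.5 and sellers receiving €55.5 (the €10 wedge).
Burden on buyers: €7.5; on sellers: €2.5. (They sum to €10.)
The less price-elastic side of the market bears the larger share of a per-unit tax.

Buyers bear €7.5 per night; sellers bear €2.5 per night.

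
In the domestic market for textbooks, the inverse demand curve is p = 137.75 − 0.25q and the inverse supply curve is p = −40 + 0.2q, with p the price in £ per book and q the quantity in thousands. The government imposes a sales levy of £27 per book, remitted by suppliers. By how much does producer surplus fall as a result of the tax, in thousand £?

Producer surplus falls by £4380 thousand.

Rewrite in direct form: qd = 551 − 4p and qs = 5p + 200.
Without the tax, 551 − 4p = 5p + 200 gives 9p = 351, so p* = £39 and q* = 395.
With the tax collected from suppliers, supply shifts: qs = 5(p − 27) + 200.
Solving gives q = 335 with buyers paying £54 and suppliers receiving £27 (the £27 wedge).
ΔPS is the trapezoid between Q = 335 and Q = 395 of height £12: ½ · (395 + 335) · 12 = £4380.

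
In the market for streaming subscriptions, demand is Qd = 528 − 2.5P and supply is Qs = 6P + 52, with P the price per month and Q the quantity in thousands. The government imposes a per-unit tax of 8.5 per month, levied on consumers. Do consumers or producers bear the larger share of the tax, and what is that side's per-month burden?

Consumers bear the larger share: 6 per month.

Before the tax: set 528 − 2.5P = 6P + 52 → P* = 56, Q* = 388.
With the tax collected from consumers, demand (in seller-price terms) shifts: Qd = 528 − 2.5(P + 8.5).
Solving gives Q = 373 with consumers paying 62 and producers receiving 53.5 (the 8.5 wedge).
Per-month burden: consumers 6, producers 2.5.
Consumers take the larger share because demand is less price-elastic here (demand slope 2.5 vs supply slope 6).
The less price-elastic side of the market bears the larger share of a per-unit tax.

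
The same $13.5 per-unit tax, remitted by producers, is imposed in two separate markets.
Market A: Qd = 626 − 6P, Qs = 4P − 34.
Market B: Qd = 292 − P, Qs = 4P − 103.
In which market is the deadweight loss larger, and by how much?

Market A, by $145.8.

Market A: pre-tax P* = $66, Q* = 230; post-tax Q = 197.6; deadweight loss = $218.7.
Market B: pre-tax P* = $79, Q* = 213; post-tax Q = 202.2; deadweight loss = $72.9.
Difference: $218.7 vs $72.9 → market A is larger by $145.8.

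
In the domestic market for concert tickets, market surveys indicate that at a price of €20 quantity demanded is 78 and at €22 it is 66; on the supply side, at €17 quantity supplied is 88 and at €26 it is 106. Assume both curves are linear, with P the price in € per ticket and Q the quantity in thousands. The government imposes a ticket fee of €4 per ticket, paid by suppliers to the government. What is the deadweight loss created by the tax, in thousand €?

Demand slope: (66 − 78)/(22 − 20) = -6, so Qd = 198 − 6P.
Supply slope: (106 − 88)/(26 − 17) = 2, so Qs = 2P + 54.
Before the tax: set 198 − 6P = 2P + 54 → P* = €18, Q* = 90.
With the tax collected from suppliers, supply shifts: Qs = 2(P − 4) + 54.
Solving gives Q = 84 with buyers paying €19 and suppliers receiving €15 (the €4 wedge).
Quantity falls by |ΔQ| = |90 − 84| = 6.
DWL = ½ · t · |ΔQ| = ½ · 4 · 6 = €12.

Deadweight loss = €12 thousand.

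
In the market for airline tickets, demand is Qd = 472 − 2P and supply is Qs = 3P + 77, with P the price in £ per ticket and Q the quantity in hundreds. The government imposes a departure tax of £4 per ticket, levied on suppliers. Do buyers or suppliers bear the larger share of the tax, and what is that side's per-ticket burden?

Buyers bear the larger share: £2.4 per ticket.

Before the tax: set 472 − 2P = 3P + 77 → P* = £79, Q* = 314.
With the tax collected from suppliers, supply shifts: Qs = 3(P − 4) + 77.
New equilibrium: buyers pay £81.4, suppliers receive £77.4, Q = 309.2. (Wedge: Pb − Ps = 4.)
Per-ticket burden: buyers £2.4, suppliers £1.6.
Buyers take the larger share because demand is less price-elastic here (demand slope 2 vs supply slope 3).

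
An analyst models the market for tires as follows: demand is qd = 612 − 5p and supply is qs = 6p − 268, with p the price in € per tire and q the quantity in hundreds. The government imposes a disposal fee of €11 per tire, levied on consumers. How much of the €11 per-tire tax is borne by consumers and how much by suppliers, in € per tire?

Before the tax: set 612 − 5p = 6p − 268 → p* = €80, q* = 212.
With the tax collected from consumers, demand (in seller-price terms) shifts: qd = 612 − 5(p + 11).
Solving gives q = 182 with consumers paying €86 and suppliers receiving €75 (the €11 wedge).
Burden on consumers: €6; on suppliers: €5. (They sum to €11.)

Consumers bear €6 per tire; suppliers bear €5 per tire.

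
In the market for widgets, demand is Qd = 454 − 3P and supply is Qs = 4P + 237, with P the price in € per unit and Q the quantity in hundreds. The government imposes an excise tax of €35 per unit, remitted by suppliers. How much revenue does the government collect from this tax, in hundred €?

Before the tax: set 454 − 3P = 4P + 237 → P* = €31, Q* = 361.
With the tax collected from suppliers, supply shifts: Qs = 4(P − 35) + 237.
New equilibrium: buyers pay €51, suppliers receive €16, Q = 301. (Wedge: Pb − Ps = 35.)
Revenue = t · Q = 35 · 301 = €10535.

Tax revenue = €10535 hundred.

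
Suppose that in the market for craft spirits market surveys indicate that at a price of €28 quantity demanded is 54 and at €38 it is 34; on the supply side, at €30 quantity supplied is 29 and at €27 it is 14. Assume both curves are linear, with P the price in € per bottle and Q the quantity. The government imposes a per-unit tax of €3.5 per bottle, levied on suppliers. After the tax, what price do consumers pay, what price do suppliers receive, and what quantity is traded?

Demand slope: (34 − 54)/(38 − 28) = -2, so Qd = 110 − 2P.
Supply slope: (14 − 29)/(27 − 30) = 5, so Qs = 5P − 121.
Before the tax: set 110 − 2P = 5P − 121 → P* = €33, Q* = 44.
With the tax collected from suppliers, supply shifts: Qs = 5(P − 3.5) − 121.
Solving gives Q = 39 with consumers paying €35.5 and suppliers receiving €32 (the €3.5 wedge).

Consumers pay €35.5; suppliers receive €32; quantity = 39.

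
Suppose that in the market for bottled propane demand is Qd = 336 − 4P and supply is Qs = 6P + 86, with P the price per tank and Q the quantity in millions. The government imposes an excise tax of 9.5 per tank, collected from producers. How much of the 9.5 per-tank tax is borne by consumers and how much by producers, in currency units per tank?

Without the tax, 336 − 4P = 6P + 86 gives 10P = 250, so P* = 25 and Q* = 236.
With the tax collected from producers, supply shifts: Qs = 6(P − 9.5) + 86.
Solving gives Q = 213.2 with consumers paying 30.7 and producers receiving 21.2 (the 9.5 wedge).
Burden on consumers: 5.7; on producers: 3.8. (They sum to 9.5.)
The less price-elastic side of the market bears the larger share of a per-unit tax.

Consumers bear 5.7 per tank; producers bear 3.8 per tank.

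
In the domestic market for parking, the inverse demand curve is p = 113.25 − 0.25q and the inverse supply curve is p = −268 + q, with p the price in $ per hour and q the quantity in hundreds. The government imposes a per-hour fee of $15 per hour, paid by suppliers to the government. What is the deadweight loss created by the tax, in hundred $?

Deadweight loss = $90 hundred.

Inverting to q(p) form: qd = 453 − 4p; qs = p + 268.
Without the tax, 453 − 4p = p + 268 gives 5p = 185, so p* = $37 and q* = 305.
With the tax collected from suppliers, supply shifts: qs = (p − 15) + 268.
Solving gives q = 293 with consumers paying $40 and suppliers receiving $25 (the $15 wedge).
Quantity falls by |ΔQ| = |305 − 293| = 12.
DWL = ½ · t · |ΔQ| = ½ · 15 · 12 = $90.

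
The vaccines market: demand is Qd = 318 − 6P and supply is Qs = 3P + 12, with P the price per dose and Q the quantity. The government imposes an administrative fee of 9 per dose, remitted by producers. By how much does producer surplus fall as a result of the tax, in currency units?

Without the tax, 318 − 6P = 3P + 12 gives 9P = 306, so P* = 34 and Q* = 114.
With the tax collected from producers, supply shifts: Qs = 3(P − 9) + 12.
Solving gives Q = 96 with consumers paying 37 and producers receiving 28 (the 9 wedge).
ΔPS is the trapezoid between Q = 96 and Q = 114 of height 6: ½ · (114 + 96) · 6 = 630.

Producer surplus falls by 630.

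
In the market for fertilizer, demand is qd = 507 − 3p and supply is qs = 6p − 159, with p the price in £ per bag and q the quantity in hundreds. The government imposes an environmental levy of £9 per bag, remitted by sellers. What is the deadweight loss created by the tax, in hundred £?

Deadweight loss = £81 hundred.

Before the tax: set 507 − 3p = 6p − 159 → p* = £74, q* = 285.
With the tax collected from sellers, supply shifts: qs = 6(p − 9) − 159.
New equilibrium: consumers pay £80, sellers receive £71, q = 267. (Wedge: pb − ps = 9.)
Quantity falls by |ΔQ| = |285 − 267| = 18.
DWL = ½ · t · |ΔQ| = ½ · 9 · 18 = £81.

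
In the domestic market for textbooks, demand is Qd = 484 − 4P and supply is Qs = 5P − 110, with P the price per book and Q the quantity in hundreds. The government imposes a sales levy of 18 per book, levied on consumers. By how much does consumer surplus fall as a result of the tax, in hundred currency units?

Without the tax, 484 − 4P = 5P − 110 gives 9P = 594, so P* = 66 and Q* = 220.
With the tax collected from consumers, demand (in seller-price terms) shifts: Qd = 484 − 4(P + 18).
Solving gives Q = 180 with consumers paying 76 and suppliers receiving 58 (the 18 wedge).
ΔCS is the trapezoid between Q = 180 and Q = 220 of height 10: ½ · (220 + 180) · 10 = 2000.

Consumer surplus falls by 2000 hundred.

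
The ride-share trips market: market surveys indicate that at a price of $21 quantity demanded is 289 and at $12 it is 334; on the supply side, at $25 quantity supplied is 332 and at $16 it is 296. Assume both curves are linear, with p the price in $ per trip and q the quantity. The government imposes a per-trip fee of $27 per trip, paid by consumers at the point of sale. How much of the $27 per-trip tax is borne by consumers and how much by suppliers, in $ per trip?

Consumers bear $12 per trip; suppliers bear $15 per trip.

Demand slope: (334 − 289)/(12 − 21) = -5, so qd = 394 − 5p.
Supply slope: (296 − 332)/(16 − 25) = 4, so qs = 4p + 232.
Without the tax, 394 − 5p = 4p + 232 gives 9p = 162, so p* = $18 and q* = 304.
With the tax collected from consumers, demand (in seller-price terms) shifts: qd = 394 − 5(p + 27).
New equilibrium: consumers pay $30, suppliers receive $3, q = 244. (Wedge: pb − ps = 27.)
Burden on consumers: $12; on suppliers: $15. (They sum to $27.)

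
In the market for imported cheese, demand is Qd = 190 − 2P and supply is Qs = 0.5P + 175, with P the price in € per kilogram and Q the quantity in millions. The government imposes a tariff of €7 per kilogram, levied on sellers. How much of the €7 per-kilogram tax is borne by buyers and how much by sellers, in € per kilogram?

Buyers bear €1.4 per kilogram; sellers bear €5.6 per kilogram.

Before the tax: set 190 − 2P = 0.5P + 175 → P* = €6, Q* = 178.
With the tax collected from sellers, supply shifts: Qs = 0.5(P − 7) + 175.
New equilibrium: buyers pay €7.4, sellers receive €0.4, Q = 175.2. (Wedge: Pb − Ps = 7.)
Burden on buyers: €1.4; on sellers: €5.6. (They sum to €7.)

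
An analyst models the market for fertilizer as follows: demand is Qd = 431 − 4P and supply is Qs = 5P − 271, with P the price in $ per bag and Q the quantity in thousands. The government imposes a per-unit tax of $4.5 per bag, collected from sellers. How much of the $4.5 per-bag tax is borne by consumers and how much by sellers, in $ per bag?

Consumers bear $2.5 per bag; sellers bear $2 per bag.

Without the tax, 431 − 4P = 5P − 271 gives 9P = 702, so P* = $78 and Q* = 119.
With the tax collected from sellers, supply shifts: Qs = 5(P − 4.5) − 271.
New equilibrium: consumers pay $80.5, sellers receive $76, Q = 109. (Wedge: Pb − Ps = 4.5.)
Burden on consumers: $2.5; on sellers: $2. (They sum to $4.5.)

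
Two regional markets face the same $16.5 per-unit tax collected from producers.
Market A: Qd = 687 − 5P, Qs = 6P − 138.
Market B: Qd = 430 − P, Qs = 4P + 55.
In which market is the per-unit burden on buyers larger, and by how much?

Market A: pre-tax P* = $75, Q* = 312; post-tax Q = 267; per-unit burden on buyers = $9.
Market B: pre-tax P* = $75, Q* = 355; post-tax Q = 341.8; per-unit burden on buyers = $13.2.
Difference: $9 vs $13.2 → market B is larger by $4.2.

Market B, by $4.2.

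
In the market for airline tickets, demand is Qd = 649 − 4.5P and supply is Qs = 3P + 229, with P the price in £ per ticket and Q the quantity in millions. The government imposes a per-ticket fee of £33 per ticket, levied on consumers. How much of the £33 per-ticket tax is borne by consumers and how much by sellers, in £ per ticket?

Consumers bear £13.2 per ticket; sellers bear £19.8 per ticket.

Before the tax: set 649 − 4.5P = 3P + 229 → P* = £56, Q* = 397.
With the tax collected from consumers, demand (in seller-price terms) shifts: Qd = 649 − 4.5(P + 33).
New equilibrium: consumers pay £69.2, sellers receive £36.2, Q = 337.6. (Wedge: Pb − Ps = 33.)
Burden on consumers: £13.2; on sellers: £19.8. (They sum to £33.)
The less price-elastic side of the market bears the larger share of a per-unit tax.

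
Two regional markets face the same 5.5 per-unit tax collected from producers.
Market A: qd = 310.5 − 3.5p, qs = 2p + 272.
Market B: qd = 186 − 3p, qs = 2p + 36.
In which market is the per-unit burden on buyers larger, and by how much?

Market B, by 0.2.

Market A: pre-tax p* = 7, q* = 286; post-tax q = 279; per-unit burden on buyers = 2.
Market B: pre-tax p* = 30, q* = 96; post-tax q = 89.4; per-unit burden on buyers = 2.2.
Difference: 2 vs 2.2 → market B is larger by 0.2.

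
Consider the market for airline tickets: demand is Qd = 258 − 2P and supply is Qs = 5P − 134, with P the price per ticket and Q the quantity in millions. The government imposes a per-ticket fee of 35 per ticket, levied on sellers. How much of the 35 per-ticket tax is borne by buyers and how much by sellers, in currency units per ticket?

Before the tax: set 258 − 2P = 5P − 134 → P* = 56, Q* = 146.
With the tax collected from sellers, supply shifts: Qs = 5(P − 35) − 134.
Solving gives Q = 96 with buyers paying 81 and sellers receiving 46 (the 35 wedge).
Burden on buyers: 25; on sellers: 10. (They sum to 35.)
The less price-elastic side of the market bears the larger share of a per-unit tax.

Buyers bear 25 per ticket; sellers bear 10 per ticket.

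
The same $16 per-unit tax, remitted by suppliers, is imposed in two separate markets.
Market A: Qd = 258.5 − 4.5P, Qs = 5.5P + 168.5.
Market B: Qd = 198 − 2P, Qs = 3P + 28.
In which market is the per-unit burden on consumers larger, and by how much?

Market B, by $0.8.

Market A: pre-tax P* = $9, Q* = 218; post-tax Q = 178.4; per-unit burden on consumers = $8.8.
Market B: pre-tax P* = $34, Q* = 130; post-tax Q = 110.8; per-unit burden on consumers = $9.6.
Difference: $8.8 vs $9.6 → market B is larger by $0.8.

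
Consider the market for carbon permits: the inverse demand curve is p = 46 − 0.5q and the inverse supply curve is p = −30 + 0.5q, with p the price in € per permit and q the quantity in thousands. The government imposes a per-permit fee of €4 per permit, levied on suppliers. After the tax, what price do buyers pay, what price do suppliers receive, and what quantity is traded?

Buyers pay €10; suppliers receive €6; quantity = 72.

Inverting to q(p) form: qd = 92 − 2p; qs = 2p + 60.
Before the tax: set 92 − 2p = 2p + 60 → p* = €8, q* = 76.
With the tax collected from suppliers, supply shifts: qs = 2(p − 4) + 60.
New equilibrium: buyers pay €10, suppliers receive €6, q = 72. (Wedge: pb − ps = 4.)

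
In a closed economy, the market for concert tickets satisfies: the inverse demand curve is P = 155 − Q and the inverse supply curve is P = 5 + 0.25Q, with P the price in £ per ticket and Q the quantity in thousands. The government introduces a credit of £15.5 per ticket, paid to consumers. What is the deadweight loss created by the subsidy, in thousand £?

Deadweight loss = £96.1 thousand.

Rewrite in direct form: Qd = 155 − P and Qs = 4P − 20.
Before the subsidy: set 155 − P = 4P − 20 → P* = £35, Q* = 120.
With a per-unit subsidy paid to consumers, each effectively pays P − 15.5, so demand becomes Qd = 155 − (P − 15.5).
Solving gives Q = 132.4 with consumers paying £22.6 and suppliers receiving £38.1 (the £15.5 wedge).
Quantity rises by |ΔQ| = |120 − 132.4| = 12.4.
DWL = ½ · t · |ΔQ| = ½ · 15.5 · 12.4 = £96.1.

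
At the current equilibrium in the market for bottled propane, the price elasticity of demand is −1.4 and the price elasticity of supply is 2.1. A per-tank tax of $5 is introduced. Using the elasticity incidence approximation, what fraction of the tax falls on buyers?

Buyers' share ≈ 0.6.

Incidence ratio: buyers' share ≈ εs / (εs + |εd|) = 2.1 / (2.1 + 1.4) = 0.6.
Supply is the more elastic side, so buyers bear the larger share.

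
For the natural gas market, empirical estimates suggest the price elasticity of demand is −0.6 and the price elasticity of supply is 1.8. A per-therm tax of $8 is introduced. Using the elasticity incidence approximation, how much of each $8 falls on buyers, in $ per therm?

Incidence ratio: buyers' share ≈ εs / (εs + |εd|) = 1.8 / (1.8 + 0.6) = 0.75.
So buyers bear ≈ 0.75 × $8 = $6; producers bear $2.

Buyers bear ≈ $6 per therm.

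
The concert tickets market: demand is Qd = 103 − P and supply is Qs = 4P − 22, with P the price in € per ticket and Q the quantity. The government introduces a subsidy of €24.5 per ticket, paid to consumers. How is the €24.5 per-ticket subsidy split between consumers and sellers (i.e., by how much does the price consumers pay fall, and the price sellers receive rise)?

Before the subsidy: set 103 − P = 4P − 22 → P* = €25, Q* = 78.
With a per-unit subsidy paid to consumers, each effectively pays P − 24.5, so demand becomes Qd = 103 − (P − 24.5).
Solving gives Q = 97.6 with consumers paying €5.4 and sellers receiving €29.9 (the €24.5 wedge).
Gain to consumers: €19.6; to sellers: €4.9. (They sum to €24.5.)

Consumers gain €19.6 per ticket; sellers gain €4.9 per ticket.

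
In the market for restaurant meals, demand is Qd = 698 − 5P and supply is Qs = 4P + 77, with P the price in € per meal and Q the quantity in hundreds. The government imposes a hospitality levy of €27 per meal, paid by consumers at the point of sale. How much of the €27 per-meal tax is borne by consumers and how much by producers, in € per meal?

Before the tax: set 698 − 5P = 4P + 77 → P* = €69, Q* = 353.
With the tax collected from consumers, demand (in seller-price terms) shifts: Qd = 698 − 5(P + 27).
New equilibrium: consumers pay €81, producers receive €54, Q = 293. (Wedge: Pb − Ps = 27.)
Burden on consumers: €12; on producers: €15. (They sum to €27.)

Consumers bear €12 per meal; producers bear €15 per meal.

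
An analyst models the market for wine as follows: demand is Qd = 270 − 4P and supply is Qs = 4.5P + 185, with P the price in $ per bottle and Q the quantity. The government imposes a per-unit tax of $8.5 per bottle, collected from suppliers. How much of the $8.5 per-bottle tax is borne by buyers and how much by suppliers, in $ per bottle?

Buyers bear $4.5 per bottle; suppliers bear $4 per bottle.

Without the tax, 270 − 4P = 4.5P + 185 gives 8.5P = 85, so P* = $10 and Q* = 230.
With the tax collected from suppliers, supply shifts: Qs = 4.5(P − 8.5) + 185.
New equilibrium: buyers pay $14.5, suppliers receive $6, Q = 212. (Wedge: Pb − Ps = 8.5.)
Burden on buyers: $4.5; on suppliers: $4. (They sum to $8.5.)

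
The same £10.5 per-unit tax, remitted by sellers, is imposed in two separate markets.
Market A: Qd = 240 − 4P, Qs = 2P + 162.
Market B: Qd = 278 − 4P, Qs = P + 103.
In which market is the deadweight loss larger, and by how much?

Market A, by £29.4.

Market A: pre-tax P* = £13, Q* = 188; post-tax Q = 174; deadweight loss = £73.5.
Market B: pre-tax P* = £35, Q* = 138; post-tax Q = 129.6; deadweight loss = £44.1.
Difference: £73.5 vs £44.1 → market A is larger by £29.4.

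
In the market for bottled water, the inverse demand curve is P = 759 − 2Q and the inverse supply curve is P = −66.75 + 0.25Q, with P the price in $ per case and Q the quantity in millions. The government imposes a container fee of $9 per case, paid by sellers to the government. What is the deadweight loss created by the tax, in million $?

Deadweight loss = $18 million.

Inverting to Q(P) form: Qd = 379.5 − 0.5P; Qs = 4P + 267.
Without the tax, 379.5 − 0.5P = 4P + 267 gives 4.5P = 112.5, so P* = $25 and Q* = 367.
With the tax collected from sellers, supply shifts: Qs = 4(P − 9) + 267.
Solving gives Q = 363 with buyers paying $33 and sellers receiving $24 (the $9 wedge).
Quantity falls by |ΔQ| = |367 − 363| = 4.
DWL = ½ · t · |ΔQ| = ½ · 9 · 4 = $18.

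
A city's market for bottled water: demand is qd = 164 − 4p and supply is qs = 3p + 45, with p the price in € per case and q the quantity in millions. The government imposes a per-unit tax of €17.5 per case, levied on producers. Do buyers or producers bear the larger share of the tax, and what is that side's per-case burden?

Producers bear the larger share: €10 per case.

Before the tax: set 164 − 4p = 3p + 45 → p* = €17, q* = 96.
With the tax collected from producers, supply shifts: qs = 3(p − 17.5) + 45.
New equilibrium: buyers pay €24.5, producers receive €7, q = 66. (Wedge: pb − ps = 17.5.)
Per-case burden: buyers €7.5, producers €10.
Producers take the larger share because supply is less price-elastic here (demand slope 4 vs supply slope 3).
The less price-elastic side of the market bears the larger share of a per-unit tax.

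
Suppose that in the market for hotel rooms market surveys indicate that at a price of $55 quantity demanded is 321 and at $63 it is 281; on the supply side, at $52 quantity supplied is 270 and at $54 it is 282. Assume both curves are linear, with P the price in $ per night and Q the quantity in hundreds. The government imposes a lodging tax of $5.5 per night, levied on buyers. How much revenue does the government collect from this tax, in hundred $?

Demand slope: (281 − 321)/(63 − 55) = -5, so Qd = 596 − 5P.
Supply slope: (282 − 270)/(54 − 52) = 6, so Qs = 6P − 42.
Before the tax: set 596 − 5P = 6P − 42 → P* = $58, Q* = 306.
With the tax collected from buyers, demand (in seller-price terms) shifts: Qd = 596 − 5(P + 5.5).
Solving gives Q = 291 with buyers paying $61 and producers receiving $55.5 (the $5.5 wedge).
Revenue = t · Q = 5.5 · 291 = $1600.5.

Tax revenue = $1600.5 hundred.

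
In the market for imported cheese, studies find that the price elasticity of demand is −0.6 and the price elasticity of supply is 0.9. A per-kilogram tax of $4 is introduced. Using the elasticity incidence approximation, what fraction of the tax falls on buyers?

Incidence ratio: buyers' share ≈ εs / (εs + |εd|) = 0.9 / (0.9 + 0.6) = 0.6.
Supply is the more elastic side, so buyers bear the larger share.

Buyers' share ≈ 0.6.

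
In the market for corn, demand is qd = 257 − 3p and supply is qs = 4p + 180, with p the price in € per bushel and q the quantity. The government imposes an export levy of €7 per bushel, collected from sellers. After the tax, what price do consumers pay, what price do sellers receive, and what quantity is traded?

Consumers pay €15; sellers receive €8; quantity = 212.

Before the tax: set 257 − 3p = 4p + 180 → p* = €11, q* = 224.
With the tax collected from sellers, supply shifts: qs = 4(p − 7) + 180.
New equilibrium: consumers pay €15, sellers receive €8, q = 212. (Wedge: pb − ps = 7.)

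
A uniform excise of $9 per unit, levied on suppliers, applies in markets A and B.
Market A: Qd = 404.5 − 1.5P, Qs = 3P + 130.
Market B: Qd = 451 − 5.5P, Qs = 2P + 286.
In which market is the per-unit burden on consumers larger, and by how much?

Market A, by $3.6.

Market A: pre-tax P* = $61, Q* = 313; post-tax Q = 304; per-unit burden on consumers = $6.
Market B: pre-tax P* = $22, Q* = 330; post-tax Q = 316.8; per-unit burden on consumers = $2.4.
Difference: $6 vs $2.4 → market A is larger by $3.6.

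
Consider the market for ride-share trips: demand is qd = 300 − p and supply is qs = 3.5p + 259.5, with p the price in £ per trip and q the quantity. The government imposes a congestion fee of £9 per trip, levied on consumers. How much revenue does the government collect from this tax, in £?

Tax revenue = £2556.

Before the tax: set 300 − p = 3.5p + 259.5 → p* = £9, q* = 291.
With the tax collected from consumers, demand (in seller-price terms) shifts: qd = 300 − (p + 9).
New equilibrium: consumers pay £16, producers receive £7, q = 284. (Wedge: pb − ps = 9.)
Revenue = t · Q = 9 · 284 = £2556.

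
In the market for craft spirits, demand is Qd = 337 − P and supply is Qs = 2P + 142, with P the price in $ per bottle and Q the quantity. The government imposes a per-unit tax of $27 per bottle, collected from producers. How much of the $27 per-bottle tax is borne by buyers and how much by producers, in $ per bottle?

Without the tax, 337 − P = 2P + 142 gives 3P = 195, so P* = $65 and Q* = 272.
With the tax collected from producers, supply shifts: Qs = 2(P − 27) + 142.
Solving gives Q = 254 with buyers paying $83 and producers receiving $56 (the $27 wedge).
Burden on buyers: $18; on producers: $9. (They sum to $27.)
The less price-elastic side of the market bears the larger share of a per-unit tax.

Buyers bear $18 per bottle; producers bear $9 per bottle.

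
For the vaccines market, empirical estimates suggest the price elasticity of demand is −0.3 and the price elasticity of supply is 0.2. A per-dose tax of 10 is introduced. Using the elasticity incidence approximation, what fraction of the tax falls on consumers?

Consumers' share ≈ 0.4.

Incidence ratio: consumers' share ≈ εs / (εs + |εd|) = 0.2 / (0.2 + 0.3) = 0.4.
Supply is the less elastic side, so consumers bear the smaller share.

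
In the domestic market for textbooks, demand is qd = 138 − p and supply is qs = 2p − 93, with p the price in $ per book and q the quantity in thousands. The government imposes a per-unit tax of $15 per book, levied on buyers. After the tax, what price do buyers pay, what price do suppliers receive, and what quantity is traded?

Buyers pay $87; suppliers receive $72; quantity = 51.

Without the tax, 138 − p = 2p − 93 gives 3p = 231, so p* = $77 and q* = 61.
With the tax collected from buyers, demand (in seller-price terms) shifts: qd = 138 − (p + 15).
Solving gives q = 51 with buyers paying $87 and suppliers receiving $72 (the $15 wedge).
The less price-elastic side of the market bears the larger share of a per-unit tax.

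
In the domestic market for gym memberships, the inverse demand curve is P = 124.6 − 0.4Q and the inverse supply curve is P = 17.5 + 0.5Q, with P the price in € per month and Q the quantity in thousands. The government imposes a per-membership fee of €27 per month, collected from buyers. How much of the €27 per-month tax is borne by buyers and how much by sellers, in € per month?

Buyers bear €12 per month; sellers bear €15 per month.

Inverting to Q(P) form: Qd = 311.5 − 2.5P; Qs = 2P − 35.
Without the tax, 311.5 − 2.5P = 2P − 35 gives 4.5P = 346.5, so P* = €77 and Q* = 119.
With the tax collected from buyers, demand (in seller-price terms) shifts: Qd = 311.5 − 2.5(P + 27).
New equilibrium: buyers pay €89, sellers receive €62, Q = 89. (Wedge: Pb − Ps = 27.)
Burden on buyers: €12; on sellers: €15. (They sum to €27.)
The less price-elastic side of the market bears the larger share of a per-unit tax.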